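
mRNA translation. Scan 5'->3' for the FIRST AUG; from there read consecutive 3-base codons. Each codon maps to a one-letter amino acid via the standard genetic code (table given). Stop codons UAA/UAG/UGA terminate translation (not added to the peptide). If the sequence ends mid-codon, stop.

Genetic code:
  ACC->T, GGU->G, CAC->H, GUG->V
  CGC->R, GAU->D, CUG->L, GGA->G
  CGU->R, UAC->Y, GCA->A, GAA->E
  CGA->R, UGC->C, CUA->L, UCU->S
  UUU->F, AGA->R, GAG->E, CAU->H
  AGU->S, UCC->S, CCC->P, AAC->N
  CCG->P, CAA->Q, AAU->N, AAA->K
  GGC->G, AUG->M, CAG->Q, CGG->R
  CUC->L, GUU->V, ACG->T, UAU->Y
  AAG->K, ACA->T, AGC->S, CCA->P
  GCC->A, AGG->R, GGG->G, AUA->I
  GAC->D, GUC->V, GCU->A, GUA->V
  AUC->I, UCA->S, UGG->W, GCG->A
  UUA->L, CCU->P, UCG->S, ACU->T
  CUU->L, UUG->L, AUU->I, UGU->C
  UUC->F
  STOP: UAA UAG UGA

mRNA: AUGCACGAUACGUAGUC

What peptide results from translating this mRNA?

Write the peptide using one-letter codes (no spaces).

start AUG at pos 0
pos 0: AUG -> M; peptide=M
pos 3: CAC -> H; peptide=MH
pos 6: GAU -> D; peptide=MHD
pos 9: ACG -> T; peptide=MHDT
pos 12: UAG -> STOP

Answer: MHDT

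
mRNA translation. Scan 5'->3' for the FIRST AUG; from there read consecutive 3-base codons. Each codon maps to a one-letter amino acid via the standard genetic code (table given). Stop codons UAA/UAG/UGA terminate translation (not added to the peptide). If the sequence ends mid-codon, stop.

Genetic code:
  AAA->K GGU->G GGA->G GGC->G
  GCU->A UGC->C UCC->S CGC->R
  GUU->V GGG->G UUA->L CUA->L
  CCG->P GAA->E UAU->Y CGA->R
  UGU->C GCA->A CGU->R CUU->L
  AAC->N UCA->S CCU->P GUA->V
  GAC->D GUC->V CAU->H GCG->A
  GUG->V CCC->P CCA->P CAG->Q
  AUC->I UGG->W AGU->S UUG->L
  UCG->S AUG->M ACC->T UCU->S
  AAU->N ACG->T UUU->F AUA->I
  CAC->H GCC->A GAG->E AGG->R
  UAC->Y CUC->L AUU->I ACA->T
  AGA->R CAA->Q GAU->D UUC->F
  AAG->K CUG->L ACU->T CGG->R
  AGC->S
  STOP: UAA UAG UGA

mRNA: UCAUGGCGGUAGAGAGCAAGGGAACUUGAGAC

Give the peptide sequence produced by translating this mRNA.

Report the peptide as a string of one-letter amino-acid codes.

Answer: MAVESKGT

Derivation:
start AUG at pos 2
pos 2: AUG -> M; peptide=M
pos 5: GCG -> A; peptide=MA
pos 8: GUA -> V; peptide=MAV
pos 11: GAG -> E; peptide=MAVE
pos 14: AGC -> S; peptide=MAVES
pos 17: AAG -> K; peptide=MAVESK
pos 20: GGA -> G; peptide=MAVESKG
pos 23: ACU -> T; peptide=MAVESKGT
pos 26: UGA -> STOP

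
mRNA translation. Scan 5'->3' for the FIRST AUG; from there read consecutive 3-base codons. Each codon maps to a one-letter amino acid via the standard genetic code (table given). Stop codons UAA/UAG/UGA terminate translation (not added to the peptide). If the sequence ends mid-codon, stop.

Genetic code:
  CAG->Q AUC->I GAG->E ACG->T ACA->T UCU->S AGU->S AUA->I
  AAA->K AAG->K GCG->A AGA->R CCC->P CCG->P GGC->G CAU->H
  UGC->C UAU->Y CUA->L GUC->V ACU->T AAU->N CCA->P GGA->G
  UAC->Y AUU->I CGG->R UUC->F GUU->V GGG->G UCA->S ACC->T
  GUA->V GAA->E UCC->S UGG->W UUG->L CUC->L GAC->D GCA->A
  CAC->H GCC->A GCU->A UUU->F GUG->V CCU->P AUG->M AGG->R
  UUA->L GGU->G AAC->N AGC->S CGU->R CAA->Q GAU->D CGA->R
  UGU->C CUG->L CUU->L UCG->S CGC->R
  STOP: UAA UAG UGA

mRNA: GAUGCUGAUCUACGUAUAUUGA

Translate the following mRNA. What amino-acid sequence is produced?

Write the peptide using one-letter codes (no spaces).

Answer: MLIYVY

Derivation:
start AUG at pos 1
pos 1: AUG -> M; peptide=M
pos 4: CUG -> L; peptide=ML
pos 7: AUC -> I; peptide=MLI
pos 10: UAC -> Y; peptide=MLIY
pos 13: GUA -> V; peptide=MLIYV
pos 16: UAU -> Y; peptide=MLIYVY
pos 19: UGA -> STOP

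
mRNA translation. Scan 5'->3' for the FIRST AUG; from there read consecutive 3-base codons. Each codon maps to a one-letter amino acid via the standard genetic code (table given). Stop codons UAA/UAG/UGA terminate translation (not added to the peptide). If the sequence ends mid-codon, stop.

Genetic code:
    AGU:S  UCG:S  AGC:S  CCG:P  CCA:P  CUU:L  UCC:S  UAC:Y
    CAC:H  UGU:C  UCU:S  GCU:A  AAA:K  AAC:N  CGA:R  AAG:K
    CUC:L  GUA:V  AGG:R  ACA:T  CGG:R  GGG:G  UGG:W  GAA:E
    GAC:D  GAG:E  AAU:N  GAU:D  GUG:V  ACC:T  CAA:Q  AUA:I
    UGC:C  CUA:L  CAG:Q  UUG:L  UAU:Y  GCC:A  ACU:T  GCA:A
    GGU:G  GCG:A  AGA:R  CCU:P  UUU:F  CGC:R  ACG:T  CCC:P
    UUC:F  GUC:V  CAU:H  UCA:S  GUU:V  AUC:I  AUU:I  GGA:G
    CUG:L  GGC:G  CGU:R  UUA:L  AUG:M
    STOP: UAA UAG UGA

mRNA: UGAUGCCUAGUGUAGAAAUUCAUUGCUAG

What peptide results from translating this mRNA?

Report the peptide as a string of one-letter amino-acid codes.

Answer: MPSVEIHC

Derivation:
start AUG at pos 2
pos 2: AUG -> M; peptide=M
pos 5: CCU -> P; peptide=MP
pos 8: AGU -> S; peptide=MPS
pos 11: GUA -> V; peptide=MPSV
pos 14: GAA -> E; peptide=MPSVE
pos 17: AUU -> I; peptide=MPSVEI
pos 20: CAU -> H; peptide=MPSVEIH
pos 23: UGC -> C; peptide=MPSVEIHC
pos 26: UAG -> STOP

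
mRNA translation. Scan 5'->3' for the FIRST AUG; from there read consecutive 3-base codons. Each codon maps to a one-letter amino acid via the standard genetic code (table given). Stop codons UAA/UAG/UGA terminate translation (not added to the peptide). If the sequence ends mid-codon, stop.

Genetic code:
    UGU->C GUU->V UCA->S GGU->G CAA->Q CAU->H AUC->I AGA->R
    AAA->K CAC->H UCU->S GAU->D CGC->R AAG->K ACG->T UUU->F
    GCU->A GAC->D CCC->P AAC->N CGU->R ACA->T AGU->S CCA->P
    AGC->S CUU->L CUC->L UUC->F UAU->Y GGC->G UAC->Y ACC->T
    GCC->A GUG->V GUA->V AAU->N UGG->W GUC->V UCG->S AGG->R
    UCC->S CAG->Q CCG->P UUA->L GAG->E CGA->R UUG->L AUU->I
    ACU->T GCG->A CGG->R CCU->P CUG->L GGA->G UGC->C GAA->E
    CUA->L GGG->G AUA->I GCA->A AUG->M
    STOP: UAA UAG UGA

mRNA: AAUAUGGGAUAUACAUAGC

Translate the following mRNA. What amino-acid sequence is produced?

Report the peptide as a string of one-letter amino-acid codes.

Answer: MGYT

Derivation:
start AUG at pos 3
pos 3: AUG -> M; peptide=M
pos 6: GGA -> G; peptide=MG
pos 9: UAU -> Y; peptide=MGY
pos 12: ACA -> T; peptide=MGYT
pos 15: UAG -> STOP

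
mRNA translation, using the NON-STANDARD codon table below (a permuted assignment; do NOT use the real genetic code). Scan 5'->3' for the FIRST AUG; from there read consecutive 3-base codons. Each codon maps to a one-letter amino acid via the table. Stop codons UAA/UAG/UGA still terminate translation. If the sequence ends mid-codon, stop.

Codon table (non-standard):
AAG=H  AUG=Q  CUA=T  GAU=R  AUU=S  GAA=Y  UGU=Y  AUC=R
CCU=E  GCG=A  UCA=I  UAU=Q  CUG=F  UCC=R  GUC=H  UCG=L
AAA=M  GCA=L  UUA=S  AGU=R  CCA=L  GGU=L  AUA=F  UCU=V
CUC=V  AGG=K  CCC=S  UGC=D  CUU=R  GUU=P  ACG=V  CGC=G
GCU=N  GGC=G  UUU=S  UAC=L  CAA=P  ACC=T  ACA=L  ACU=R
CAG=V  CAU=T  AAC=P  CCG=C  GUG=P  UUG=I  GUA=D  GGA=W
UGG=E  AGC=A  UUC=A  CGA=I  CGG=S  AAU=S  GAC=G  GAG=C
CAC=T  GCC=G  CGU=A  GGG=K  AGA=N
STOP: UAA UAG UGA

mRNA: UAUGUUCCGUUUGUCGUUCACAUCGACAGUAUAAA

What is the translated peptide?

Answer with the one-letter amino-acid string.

Answer: QAAILALLLD

Derivation:
start AUG at pos 1
pos 1: AUG -> Q; peptide=Q
pos 4: UUC -> A; peptide=QA
pos 7: CGU -> A; peptide=QAA
pos 10: UUG -> I; peptide=QAAI
pos 13: UCG -> L; peptide=QAAIL
pos 16: UUC -> A; peptide=QAAILA
pos 19: ACA -> L; peptide=QAAILAL
pos 22: UCG -> L; peptide=QAAILALL
pos 25: ACA -> L; peptide=QAAILALLL
pos 28: GUA -> D; peptide=QAAILALLLD
pos 31: UAA -> STOP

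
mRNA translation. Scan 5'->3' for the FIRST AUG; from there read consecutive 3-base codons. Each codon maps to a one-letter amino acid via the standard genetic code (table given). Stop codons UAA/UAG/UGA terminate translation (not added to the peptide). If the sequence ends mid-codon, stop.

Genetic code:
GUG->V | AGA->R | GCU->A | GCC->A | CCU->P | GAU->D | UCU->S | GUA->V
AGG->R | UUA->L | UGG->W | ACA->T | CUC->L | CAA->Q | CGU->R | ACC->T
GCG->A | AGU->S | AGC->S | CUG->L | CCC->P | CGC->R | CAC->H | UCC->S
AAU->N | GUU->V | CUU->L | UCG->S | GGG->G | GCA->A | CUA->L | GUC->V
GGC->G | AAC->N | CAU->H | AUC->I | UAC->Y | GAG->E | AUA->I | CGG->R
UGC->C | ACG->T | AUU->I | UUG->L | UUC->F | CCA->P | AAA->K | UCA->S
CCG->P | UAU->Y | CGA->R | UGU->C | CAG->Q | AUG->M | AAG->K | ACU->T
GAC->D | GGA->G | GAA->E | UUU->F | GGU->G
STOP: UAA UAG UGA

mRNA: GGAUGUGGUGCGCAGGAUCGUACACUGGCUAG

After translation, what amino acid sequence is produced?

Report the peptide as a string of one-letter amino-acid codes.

start AUG at pos 2
pos 2: AUG -> M; peptide=M
pos 5: UGG -> W; peptide=MW
pos 8: UGC -> C; peptide=MWC
pos 11: GCA -> A; peptide=MWCA
pos 14: GGA -> G; peptide=MWCAG
pos 17: UCG -> S; peptide=MWCAGS
pos 20: UAC -> Y; peptide=MWCAGSY
pos 23: ACU -> T; peptide=MWCAGSYT
pos 26: GGC -> G; peptide=MWCAGSYTG
pos 29: UAG -> STOP

Answer: MWCAGSYTG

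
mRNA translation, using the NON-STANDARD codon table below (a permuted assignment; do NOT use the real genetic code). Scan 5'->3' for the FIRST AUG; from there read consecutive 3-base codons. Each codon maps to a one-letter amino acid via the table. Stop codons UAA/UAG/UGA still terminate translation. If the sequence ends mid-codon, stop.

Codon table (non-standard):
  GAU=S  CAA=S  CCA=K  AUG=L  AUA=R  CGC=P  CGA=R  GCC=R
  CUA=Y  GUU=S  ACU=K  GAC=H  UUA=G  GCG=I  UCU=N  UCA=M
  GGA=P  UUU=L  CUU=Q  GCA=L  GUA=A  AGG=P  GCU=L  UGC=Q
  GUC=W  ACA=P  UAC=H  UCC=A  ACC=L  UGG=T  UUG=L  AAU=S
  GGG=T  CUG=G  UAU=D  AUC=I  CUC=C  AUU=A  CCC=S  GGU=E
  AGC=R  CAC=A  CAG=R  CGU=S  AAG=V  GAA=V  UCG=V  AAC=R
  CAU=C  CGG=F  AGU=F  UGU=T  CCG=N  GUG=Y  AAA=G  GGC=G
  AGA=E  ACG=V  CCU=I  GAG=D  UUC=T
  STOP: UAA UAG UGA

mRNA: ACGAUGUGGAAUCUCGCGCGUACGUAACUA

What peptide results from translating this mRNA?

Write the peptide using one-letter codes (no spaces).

start AUG at pos 3
pos 3: AUG -> L; peptide=L
pos 6: UGG -> T; peptide=LT
pos 9: AAU -> S; peptide=LTS
pos 12: CUC -> C; peptide=LTSC
pos 15: GCG -> I; peptide=LTSCI
pos 18: CGU -> S; peptide=LTSCIS
pos 21: ACG -> V; peptide=LTSCISV
pos 24: UAA -> STOP

Answer: LTSCISV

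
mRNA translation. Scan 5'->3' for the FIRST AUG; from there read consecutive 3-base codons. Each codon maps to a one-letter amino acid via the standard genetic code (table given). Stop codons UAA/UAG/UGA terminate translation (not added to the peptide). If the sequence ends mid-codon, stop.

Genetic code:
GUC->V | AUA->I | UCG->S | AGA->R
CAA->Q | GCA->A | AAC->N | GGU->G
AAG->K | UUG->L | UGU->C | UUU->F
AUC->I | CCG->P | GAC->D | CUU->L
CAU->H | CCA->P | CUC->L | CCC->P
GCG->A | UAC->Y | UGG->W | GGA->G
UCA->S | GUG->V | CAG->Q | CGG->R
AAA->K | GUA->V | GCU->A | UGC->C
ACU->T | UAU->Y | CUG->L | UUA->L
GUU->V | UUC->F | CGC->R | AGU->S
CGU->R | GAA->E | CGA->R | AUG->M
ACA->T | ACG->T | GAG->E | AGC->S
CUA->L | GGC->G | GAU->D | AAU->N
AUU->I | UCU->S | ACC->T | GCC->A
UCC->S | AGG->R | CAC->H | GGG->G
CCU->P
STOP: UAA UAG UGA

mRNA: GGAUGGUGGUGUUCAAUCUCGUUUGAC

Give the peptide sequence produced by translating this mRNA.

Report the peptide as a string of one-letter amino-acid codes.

Answer: MVVFNLV

Derivation:
start AUG at pos 2
pos 2: AUG -> M; peptide=M
pos 5: GUG -> V; peptide=MV
pos 8: GUG -> V; peptide=MVV
pos 11: UUC -> F; peptide=MVVF
pos 14: AAU -> N; peptide=MVVFN
pos 17: CUC -> L; peptide=MVVFNL
pos 20: GUU -> V; peptide=MVVFNLV
pos 23: UGA -> STOP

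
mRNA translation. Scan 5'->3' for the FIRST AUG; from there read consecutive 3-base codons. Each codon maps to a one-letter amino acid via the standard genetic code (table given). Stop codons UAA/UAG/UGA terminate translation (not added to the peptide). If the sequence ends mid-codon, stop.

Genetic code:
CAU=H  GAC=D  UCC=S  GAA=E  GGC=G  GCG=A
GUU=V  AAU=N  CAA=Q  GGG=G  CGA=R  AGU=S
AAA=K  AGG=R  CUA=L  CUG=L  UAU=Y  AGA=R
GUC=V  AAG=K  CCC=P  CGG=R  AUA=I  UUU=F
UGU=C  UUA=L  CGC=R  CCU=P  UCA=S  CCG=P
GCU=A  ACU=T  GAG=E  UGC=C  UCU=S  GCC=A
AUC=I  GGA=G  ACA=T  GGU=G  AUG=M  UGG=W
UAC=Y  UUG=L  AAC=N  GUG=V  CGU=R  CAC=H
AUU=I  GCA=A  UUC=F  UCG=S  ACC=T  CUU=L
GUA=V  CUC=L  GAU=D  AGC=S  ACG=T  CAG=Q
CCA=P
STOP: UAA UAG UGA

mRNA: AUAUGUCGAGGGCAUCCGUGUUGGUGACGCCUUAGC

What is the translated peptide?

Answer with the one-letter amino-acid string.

Answer: MSRASVLVTP

Derivation:
start AUG at pos 2
pos 2: AUG -> M; peptide=M
pos 5: UCG -> S; peptide=MS
pos 8: AGG -> R; peptide=MSR
pos 11: GCA -> A; peptide=MSRA
pos 14: UCC -> S; peptide=MSRAS
pos 17: GUG -> V; peptide=MSRASV
pos 20: UUG -> L; peptide=MSRASVL
pos 23: GUG -> V; peptide=MSRASVLV
pos 26: ACG -> T; peptide=MSRASVLVT
pos 29: CCU -> P; peptide=MSRASVLVTP
pos 32: UAG -> STOP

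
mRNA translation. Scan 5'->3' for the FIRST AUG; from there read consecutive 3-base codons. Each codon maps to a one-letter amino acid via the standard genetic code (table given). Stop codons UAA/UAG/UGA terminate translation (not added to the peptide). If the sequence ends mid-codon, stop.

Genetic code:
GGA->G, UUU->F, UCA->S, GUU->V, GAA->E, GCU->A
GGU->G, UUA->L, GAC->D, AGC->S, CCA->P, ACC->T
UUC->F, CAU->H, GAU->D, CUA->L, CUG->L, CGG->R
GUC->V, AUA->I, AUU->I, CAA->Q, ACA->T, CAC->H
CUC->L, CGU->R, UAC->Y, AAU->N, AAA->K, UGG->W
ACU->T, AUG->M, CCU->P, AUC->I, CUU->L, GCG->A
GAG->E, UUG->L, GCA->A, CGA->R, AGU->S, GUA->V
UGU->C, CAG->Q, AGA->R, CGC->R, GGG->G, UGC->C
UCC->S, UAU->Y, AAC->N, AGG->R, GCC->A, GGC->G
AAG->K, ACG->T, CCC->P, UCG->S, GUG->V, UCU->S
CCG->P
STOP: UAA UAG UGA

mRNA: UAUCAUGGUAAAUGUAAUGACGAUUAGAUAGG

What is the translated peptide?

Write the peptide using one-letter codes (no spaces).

start AUG at pos 4
pos 4: AUG -> M; peptide=M
pos 7: GUA -> V; peptide=MV
pos 10: AAU -> N; peptide=MVN
pos 13: GUA -> V; peptide=MVNV
pos 16: AUG -> M; peptide=MVNVM
pos 19: ACG -> T; peptide=MVNVMT
pos 22: AUU -> I; peptide=MVNVMTI
pos 25: AGA -> R; peptide=MVNVMTIR
pos 28: UAG -> STOP

Answer: MVNVMTIR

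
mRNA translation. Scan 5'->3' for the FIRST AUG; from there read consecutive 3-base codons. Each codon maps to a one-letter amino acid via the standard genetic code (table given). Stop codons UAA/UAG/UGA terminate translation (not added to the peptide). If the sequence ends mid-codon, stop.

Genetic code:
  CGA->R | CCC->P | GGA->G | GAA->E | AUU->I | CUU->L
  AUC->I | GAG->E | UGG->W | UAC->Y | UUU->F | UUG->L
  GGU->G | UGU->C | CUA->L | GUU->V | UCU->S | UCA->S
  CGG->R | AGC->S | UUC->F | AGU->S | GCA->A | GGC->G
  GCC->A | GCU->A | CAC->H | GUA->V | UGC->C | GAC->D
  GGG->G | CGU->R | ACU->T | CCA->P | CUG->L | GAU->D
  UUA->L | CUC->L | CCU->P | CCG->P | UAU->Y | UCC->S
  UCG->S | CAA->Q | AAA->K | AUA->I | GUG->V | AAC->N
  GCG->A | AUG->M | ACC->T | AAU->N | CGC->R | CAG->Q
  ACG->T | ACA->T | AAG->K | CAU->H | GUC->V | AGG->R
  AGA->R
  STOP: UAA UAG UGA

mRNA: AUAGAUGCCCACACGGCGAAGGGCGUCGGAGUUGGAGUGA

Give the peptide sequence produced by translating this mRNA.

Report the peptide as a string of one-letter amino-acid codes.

Answer: MPTRRRASELE

Derivation:
start AUG at pos 4
pos 4: AUG -> M; peptide=M
pos 7: CCC -> P; peptide=MP
pos 10: ACA -> T; peptide=MPT
pos 13: CGG -> R; peptide=MPTR
pos 16: CGA -> R; peptide=MPTRR
pos 19: AGG -> R; peptide=MPTRRR
pos 22: GCG -> A; peptide=MPTRRRA
pos 25: UCG -> S; peptide=MPTRRRAS
pos 28: GAG -> E; peptide=MPTRRRASE
pos 31: UUG -> L; peptide=MPTRRRASEL
pos 34: GAG -> E; peptide=MPTRRRASELE
pos 37: UGA -> STOP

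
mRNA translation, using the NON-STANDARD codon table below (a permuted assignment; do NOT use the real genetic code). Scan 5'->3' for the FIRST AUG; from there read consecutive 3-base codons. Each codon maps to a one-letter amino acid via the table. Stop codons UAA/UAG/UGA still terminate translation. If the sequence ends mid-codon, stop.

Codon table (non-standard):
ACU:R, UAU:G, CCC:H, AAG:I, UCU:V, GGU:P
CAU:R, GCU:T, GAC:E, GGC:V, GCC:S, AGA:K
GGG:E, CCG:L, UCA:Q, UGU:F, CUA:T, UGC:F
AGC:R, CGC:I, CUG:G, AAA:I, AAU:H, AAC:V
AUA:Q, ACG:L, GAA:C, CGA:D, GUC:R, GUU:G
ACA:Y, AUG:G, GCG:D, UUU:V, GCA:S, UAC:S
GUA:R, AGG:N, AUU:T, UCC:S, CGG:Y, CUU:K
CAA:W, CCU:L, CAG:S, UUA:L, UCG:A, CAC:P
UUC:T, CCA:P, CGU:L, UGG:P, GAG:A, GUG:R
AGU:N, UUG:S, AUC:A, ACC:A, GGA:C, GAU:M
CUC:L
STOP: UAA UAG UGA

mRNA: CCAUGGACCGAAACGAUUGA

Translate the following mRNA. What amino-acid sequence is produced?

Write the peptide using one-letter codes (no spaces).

start AUG at pos 2
pos 2: AUG -> G; peptide=G
pos 5: GAC -> E; peptide=GE
pos 8: CGA -> D; peptide=GED
pos 11: AAC -> V; peptide=GEDV
pos 14: GAU -> M; peptide=GEDVM
pos 17: UGA -> STOP

Answer: GEDVM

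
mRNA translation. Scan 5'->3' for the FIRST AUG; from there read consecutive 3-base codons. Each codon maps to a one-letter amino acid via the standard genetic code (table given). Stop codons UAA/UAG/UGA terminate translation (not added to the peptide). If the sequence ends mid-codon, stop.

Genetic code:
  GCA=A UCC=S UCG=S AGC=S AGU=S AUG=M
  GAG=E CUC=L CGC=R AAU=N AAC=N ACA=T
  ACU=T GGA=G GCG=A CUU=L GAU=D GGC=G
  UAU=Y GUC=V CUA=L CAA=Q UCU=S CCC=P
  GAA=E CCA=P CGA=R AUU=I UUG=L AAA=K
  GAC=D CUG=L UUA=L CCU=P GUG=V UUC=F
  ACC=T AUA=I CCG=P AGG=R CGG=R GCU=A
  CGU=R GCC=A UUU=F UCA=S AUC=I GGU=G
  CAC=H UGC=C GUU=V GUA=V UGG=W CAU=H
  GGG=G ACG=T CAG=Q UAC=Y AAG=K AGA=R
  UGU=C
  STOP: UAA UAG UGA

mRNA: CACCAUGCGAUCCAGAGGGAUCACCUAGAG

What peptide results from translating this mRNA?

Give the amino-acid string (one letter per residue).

Answer: MRSRGIT

Derivation:
start AUG at pos 4
pos 4: AUG -> M; peptide=M
pos 7: CGA -> R; peptide=MR
pos 10: UCC -> S; peptide=MRS
pos 13: AGA -> R; peptide=MRSR
pos 16: GGG -> G; peptide=MRSRG
pos 19: AUC -> I; peptide=MRSRGI
pos 22: ACC -> T; peptide=MRSRGIT
pos 25: UAG -> STOP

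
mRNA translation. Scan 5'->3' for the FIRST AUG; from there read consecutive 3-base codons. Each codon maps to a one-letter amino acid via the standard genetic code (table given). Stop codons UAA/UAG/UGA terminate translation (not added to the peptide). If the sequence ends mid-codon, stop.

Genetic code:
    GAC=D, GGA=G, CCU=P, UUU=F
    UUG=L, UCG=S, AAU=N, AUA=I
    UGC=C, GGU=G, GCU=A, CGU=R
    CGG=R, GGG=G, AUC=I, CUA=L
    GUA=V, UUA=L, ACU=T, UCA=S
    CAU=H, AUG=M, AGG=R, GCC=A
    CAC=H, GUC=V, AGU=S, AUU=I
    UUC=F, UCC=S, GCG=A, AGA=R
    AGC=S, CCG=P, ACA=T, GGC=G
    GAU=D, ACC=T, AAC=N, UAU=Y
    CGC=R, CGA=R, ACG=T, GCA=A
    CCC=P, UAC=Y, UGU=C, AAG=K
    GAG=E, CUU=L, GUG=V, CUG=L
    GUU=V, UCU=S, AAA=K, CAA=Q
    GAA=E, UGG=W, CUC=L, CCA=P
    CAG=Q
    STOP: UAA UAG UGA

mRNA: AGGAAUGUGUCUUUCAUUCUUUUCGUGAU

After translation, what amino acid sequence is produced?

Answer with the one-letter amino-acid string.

start AUG at pos 4
pos 4: AUG -> M; peptide=M
pos 7: UGU -> C; peptide=MC
pos 10: CUU -> L; peptide=MCL
pos 13: UCA -> S; peptide=MCLS
pos 16: UUC -> F; peptide=MCLSF
pos 19: UUU -> F; peptide=MCLSFF
pos 22: UCG -> S; peptide=MCLSFFS
pos 25: UGA -> STOP

Answer: MCLSFFS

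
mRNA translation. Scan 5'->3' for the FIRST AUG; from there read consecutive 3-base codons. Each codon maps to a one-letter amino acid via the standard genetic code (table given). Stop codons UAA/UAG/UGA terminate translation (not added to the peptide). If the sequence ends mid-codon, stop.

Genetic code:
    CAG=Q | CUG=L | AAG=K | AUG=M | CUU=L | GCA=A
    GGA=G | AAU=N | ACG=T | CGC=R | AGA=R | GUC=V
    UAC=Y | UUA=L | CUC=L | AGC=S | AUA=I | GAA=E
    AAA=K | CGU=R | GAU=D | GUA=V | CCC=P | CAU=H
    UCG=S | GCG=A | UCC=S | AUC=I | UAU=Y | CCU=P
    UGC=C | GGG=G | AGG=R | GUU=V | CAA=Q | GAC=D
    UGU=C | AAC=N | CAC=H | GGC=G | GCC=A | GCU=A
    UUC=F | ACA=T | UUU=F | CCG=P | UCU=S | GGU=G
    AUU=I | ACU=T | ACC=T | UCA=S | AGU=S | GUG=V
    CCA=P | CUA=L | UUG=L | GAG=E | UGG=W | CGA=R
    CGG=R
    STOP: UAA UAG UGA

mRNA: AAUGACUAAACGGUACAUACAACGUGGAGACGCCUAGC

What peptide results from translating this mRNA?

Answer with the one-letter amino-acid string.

Answer: MTKRYIQRGDA

Derivation:
start AUG at pos 1
pos 1: AUG -> M; peptide=M
pos 4: ACU -> T; peptide=MT
pos 7: AAA -> K; peptide=MTK
pos 10: CGG -> R; peptide=MTKR
pos 13: UAC -> Y; peptide=MTKRY
pos 16: AUA -> I; peptide=MTKRYI
pos 19: CAA -> Q; peptide=MTKRYIQ
pos 22: CGU -> R; peptide=MTKRYIQR
pos 25: GGA -> G; peptide=MTKRYIQRG
pos 28: GAC -> D; peptide=MTKRYIQRGD
pos 31: GCC -> A; peptide=MTKRYIQRGDA
pos 34: UAG -> STOP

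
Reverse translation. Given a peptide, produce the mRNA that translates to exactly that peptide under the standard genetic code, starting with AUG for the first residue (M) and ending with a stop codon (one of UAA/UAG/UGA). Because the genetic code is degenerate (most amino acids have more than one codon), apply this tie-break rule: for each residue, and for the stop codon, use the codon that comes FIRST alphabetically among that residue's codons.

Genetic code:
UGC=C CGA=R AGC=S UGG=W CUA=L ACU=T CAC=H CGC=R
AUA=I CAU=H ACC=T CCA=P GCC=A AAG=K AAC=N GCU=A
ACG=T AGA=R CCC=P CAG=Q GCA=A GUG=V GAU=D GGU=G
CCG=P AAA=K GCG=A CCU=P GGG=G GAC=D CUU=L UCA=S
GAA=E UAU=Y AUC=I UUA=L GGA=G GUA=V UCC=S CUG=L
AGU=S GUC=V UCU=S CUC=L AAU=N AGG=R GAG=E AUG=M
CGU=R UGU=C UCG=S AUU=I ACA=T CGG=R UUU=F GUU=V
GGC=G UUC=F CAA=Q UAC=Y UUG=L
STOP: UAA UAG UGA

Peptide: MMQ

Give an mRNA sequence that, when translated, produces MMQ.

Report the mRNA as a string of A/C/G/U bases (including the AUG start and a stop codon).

residue 1: M -> AUG (start codon)
residue 2: M -> AUG (only codon)
residue 3: Q codons sorted = CAA,CAG -> pick first = CAA
terminator: stop codons sorted = UAA,UAG,UGA -> pick first = UAA

Answer: mRNA: AUGAUGCAAUAA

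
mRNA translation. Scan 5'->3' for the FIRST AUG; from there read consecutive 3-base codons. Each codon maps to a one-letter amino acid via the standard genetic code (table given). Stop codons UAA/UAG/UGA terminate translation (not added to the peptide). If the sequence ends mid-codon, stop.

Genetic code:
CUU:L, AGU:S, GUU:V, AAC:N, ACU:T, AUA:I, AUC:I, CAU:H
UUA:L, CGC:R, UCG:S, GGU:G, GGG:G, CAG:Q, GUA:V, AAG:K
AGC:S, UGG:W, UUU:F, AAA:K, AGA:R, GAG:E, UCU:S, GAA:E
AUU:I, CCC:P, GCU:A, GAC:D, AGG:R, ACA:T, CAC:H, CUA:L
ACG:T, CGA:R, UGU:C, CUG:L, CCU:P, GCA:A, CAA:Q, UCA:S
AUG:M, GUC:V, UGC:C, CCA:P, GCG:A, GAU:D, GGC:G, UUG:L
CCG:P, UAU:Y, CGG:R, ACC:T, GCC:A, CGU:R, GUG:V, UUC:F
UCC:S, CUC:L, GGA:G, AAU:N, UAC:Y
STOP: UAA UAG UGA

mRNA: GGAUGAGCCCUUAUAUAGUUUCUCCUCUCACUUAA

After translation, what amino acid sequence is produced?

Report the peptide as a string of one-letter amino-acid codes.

Answer: MSPYIVSPLT

Derivation:
start AUG at pos 2
pos 2: AUG -> M; peptide=M
pos 5: AGC -> S; peptide=MS
pos 8: CCU -> P; peptide=MSP
pos 11: UAU -> Y; peptide=MSPY
pos 14: AUA -> I; peptide=MSPYI
pos 17: GUU -> V; peptide=MSPYIV
pos 20: UCU -> S; peptide=MSPYIVS
pos 23: CCU -> P; peptide=MSPYIVSP
pos 26: CUC -> L; peptide=MSPYIVSPL
pos 29: ACU -> T; peptide=MSPYIVSPLT
pos 32: UAA -> STOP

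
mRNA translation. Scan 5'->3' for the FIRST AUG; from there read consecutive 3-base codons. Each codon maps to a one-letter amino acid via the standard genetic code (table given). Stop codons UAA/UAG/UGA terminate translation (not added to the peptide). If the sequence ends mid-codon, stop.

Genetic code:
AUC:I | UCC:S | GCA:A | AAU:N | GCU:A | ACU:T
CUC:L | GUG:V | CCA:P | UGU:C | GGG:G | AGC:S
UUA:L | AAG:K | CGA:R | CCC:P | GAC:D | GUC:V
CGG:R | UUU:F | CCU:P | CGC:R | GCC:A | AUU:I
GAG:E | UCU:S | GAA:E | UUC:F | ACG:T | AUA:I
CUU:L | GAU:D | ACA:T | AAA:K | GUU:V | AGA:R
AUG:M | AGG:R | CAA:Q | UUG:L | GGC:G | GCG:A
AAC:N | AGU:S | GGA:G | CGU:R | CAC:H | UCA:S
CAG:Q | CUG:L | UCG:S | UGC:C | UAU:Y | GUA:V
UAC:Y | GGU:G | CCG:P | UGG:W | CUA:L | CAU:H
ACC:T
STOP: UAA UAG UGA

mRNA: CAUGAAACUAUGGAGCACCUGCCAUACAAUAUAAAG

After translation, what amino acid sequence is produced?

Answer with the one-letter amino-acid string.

Answer: MKLWSTCHTI

Derivation:
start AUG at pos 1
pos 1: AUG -> M; peptide=M
pos 4: AAA -> K; peptide=MK
pos 7: CUA -> L; peptide=MKL
pos 10: UGG -> W; peptide=MKLW
pos 13: AGC -> S; peptide=MKLWS
pos 16: ACC -> T; peptide=MKLWST
pos 19: UGC -> C; peptide=MKLWSTC
pos 22: CAU -> H; peptide=MKLWSTCH
pos 25: ACA -> T; peptide=MKLWSTCHT
pos 28: AUA -> I; peptide=MKLWSTCHTI
pos 31: UAA -> STOP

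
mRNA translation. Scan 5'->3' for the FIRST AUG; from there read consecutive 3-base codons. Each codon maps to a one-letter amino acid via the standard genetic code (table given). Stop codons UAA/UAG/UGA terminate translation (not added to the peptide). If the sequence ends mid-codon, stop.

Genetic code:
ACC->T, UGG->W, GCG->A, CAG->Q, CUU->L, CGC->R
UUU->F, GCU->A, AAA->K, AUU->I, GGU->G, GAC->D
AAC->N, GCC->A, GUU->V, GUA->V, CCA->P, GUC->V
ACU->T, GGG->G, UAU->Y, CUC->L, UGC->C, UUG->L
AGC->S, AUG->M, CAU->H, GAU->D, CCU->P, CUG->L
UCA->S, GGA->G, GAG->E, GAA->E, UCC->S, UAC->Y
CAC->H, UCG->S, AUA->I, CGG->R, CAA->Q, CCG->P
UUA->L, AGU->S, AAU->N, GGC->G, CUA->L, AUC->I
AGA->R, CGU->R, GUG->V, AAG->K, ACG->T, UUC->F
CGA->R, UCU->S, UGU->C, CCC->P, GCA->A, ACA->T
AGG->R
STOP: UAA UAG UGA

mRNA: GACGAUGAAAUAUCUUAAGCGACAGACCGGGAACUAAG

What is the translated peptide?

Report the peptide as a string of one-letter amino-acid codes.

Answer: MKYLKRQTGN

Derivation:
start AUG at pos 4
pos 4: AUG -> M; peptide=M
pos 7: AAA -> K; peptide=MK
pos 10: UAU -> Y; peptide=MKY
pos 13: CUU -> L; peptide=MKYL
pos 16: AAG -> K; peptide=MKYLK
pos 19: CGA -> R; peptide=MKYLKR
pos 22: CAG -> Q; peptide=MKYLKRQ
pos 25: ACC -> T; peptide=MKYLKRQT
pos 28: GGG -> G; peptide=MKYLKRQTG
pos 31: AAC -> N; peptide=MKYLKRQTGN
pos 34: UAA -> STOP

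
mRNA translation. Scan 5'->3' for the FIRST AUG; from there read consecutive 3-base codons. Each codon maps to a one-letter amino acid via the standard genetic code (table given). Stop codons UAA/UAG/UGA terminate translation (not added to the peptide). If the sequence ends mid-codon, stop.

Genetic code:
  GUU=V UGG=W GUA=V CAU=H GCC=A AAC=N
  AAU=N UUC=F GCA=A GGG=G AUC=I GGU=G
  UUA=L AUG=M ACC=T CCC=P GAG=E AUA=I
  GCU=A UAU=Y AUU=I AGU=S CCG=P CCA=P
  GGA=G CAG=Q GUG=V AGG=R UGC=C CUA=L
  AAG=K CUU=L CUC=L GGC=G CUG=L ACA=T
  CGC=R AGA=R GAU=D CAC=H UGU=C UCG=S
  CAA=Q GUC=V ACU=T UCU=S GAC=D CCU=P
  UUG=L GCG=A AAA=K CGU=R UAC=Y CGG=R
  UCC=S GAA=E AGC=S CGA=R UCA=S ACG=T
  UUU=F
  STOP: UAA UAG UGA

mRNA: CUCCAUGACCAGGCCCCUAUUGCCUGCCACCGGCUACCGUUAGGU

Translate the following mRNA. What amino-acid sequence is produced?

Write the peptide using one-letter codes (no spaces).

Answer: MTRPLLPATGYR

Derivation:
start AUG at pos 4
pos 4: AUG -> M; peptide=M
pos 7: ACC -> T; peptide=MT
pos 10: AGG -> R; peptide=MTR
pos 13: CCC -> P; peptide=MTRP
pos 16: CUA -> L; peptide=MTRPL
pos 19: UUG -> L; peptide=MTRPLL
pos 22: CCU -> P; peptide=MTRPLLP
pos 25: GCC -> A; peptide=MTRPLLPA
pos 28: ACC -> T; peptide=MTRPLLPAT
pos 31: GGC -> G; peptide=MTRPLLPATG
pos 34: UAC -> Y; peptide=MTRPLLPATGY
pos 37: CGU -> R; peptide=MTRPLLPATGYR
pos 40: UAG -> STOP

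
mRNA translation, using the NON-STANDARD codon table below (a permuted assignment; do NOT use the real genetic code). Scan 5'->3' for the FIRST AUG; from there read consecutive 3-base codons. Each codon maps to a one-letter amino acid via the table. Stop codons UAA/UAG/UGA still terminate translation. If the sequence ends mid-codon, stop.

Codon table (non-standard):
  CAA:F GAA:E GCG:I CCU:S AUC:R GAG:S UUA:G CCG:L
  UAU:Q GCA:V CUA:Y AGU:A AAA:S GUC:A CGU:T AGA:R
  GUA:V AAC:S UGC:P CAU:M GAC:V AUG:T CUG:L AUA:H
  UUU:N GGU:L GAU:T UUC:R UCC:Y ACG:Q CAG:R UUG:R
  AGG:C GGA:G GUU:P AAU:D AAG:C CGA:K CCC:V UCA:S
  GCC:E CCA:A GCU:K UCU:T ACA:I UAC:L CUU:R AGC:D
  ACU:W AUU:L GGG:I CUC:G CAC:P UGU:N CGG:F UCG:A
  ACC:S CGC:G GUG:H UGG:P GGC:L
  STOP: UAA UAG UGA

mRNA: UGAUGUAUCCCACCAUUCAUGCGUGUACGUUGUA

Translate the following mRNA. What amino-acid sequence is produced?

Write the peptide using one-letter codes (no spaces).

Answer: TQVSLMINQR

Derivation:
start AUG at pos 2
pos 2: AUG -> T; peptide=T
pos 5: UAU -> Q; peptide=TQ
pos 8: CCC -> V; peptide=TQV
pos 11: ACC -> S; peptide=TQVS
pos 14: AUU -> L; peptide=TQVSL
pos 17: CAU -> M; peptide=TQVSLM
pos 20: GCG -> I; peptide=TQVSLMI
pos 23: UGU -> N; peptide=TQVSLMIN
pos 26: ACG -> Q; peptide=TQVSLMINQ
pos 29: UUG -> R; peptide=TQVSLMINQR
pos 32: only 2 nt remain (<3), stop (end of mRNA)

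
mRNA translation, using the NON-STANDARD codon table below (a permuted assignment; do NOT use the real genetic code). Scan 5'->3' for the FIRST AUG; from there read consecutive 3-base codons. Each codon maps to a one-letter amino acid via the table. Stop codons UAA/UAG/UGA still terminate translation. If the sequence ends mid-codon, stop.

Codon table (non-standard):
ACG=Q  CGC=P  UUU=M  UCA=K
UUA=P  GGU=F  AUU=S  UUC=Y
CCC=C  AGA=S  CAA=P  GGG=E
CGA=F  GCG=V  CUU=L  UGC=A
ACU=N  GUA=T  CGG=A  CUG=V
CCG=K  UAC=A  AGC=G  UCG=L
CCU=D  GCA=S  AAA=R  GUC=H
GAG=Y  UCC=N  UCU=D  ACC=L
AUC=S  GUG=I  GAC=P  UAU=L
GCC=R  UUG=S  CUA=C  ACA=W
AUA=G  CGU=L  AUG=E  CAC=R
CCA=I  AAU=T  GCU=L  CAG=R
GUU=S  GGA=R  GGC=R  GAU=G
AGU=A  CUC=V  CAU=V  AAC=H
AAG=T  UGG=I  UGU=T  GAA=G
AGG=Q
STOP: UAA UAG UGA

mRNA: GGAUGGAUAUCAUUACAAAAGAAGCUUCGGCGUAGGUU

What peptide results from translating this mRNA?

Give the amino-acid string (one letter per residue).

start AUG at pos 2
pos 2: AUG -> E; peptide=E
pos 5: GAU -> G; peptide=EG
pos 8: AUC -> S; peptide=EGS
pos 11: AUU -> S; peptide=EGSS
pos 14: ACA -> W; peptide=EGSSW
pos 17: AAA -> R; peptide=EGSSWR
pos 20: GAA -> G; peptide=EGSSWRG
pos 23: GCU -> L; peptide=EGSSWRGL
pos 26: UCG -> L; peptide=EGSSWRGLL
pos 29: GCG -> V; peptide=EGSSWRGLLV
pos 32: UAG -> STOP

Answer: EGSSWRGLLV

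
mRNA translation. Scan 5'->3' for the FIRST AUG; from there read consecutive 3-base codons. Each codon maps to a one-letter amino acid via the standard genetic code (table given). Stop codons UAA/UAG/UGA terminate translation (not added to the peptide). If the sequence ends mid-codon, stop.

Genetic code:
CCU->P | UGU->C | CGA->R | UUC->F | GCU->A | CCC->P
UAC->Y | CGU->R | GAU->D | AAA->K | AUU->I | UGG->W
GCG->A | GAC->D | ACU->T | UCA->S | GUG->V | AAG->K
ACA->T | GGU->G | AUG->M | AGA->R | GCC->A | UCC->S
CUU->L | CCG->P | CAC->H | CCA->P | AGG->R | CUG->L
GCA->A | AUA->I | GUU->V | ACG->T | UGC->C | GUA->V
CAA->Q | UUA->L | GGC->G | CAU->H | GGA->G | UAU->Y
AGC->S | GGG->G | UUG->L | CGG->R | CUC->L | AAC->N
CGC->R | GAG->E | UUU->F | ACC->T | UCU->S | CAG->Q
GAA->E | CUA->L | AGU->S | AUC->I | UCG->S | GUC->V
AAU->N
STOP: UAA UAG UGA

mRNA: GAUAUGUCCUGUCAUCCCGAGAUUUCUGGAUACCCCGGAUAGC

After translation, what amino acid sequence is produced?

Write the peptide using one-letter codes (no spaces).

Answer: MSCHPEISGYPG

Derivation:
start AUG at pos 3
pos 3: AUG -> M; peptide=M
pos 6: UCC -> S; peptide=MS
pos 9: UGU -> C; peptide=MSC
pos 12: CAU -> H; peptide=MSCH
pos 15: CCC -> P; peptide=MSCHP
pos 18: GAG -> E; peptide=MSCHPE
pos 21: AUU -> I; peptide=MSCHPEI
pos 24: UCU -> S; peptide=MSCHPEIS
pos 27: GGA -> G; peptide=MSCHPEISG
pos 30: UAC -> Y; peptide=MSCHPEISGY
pos 33: CCC -> P; peptide=MSCHPEISGYP
pos 36: GGA -> G; peptide=MSCHPEISGYPG
pos 39: UAG -> STOP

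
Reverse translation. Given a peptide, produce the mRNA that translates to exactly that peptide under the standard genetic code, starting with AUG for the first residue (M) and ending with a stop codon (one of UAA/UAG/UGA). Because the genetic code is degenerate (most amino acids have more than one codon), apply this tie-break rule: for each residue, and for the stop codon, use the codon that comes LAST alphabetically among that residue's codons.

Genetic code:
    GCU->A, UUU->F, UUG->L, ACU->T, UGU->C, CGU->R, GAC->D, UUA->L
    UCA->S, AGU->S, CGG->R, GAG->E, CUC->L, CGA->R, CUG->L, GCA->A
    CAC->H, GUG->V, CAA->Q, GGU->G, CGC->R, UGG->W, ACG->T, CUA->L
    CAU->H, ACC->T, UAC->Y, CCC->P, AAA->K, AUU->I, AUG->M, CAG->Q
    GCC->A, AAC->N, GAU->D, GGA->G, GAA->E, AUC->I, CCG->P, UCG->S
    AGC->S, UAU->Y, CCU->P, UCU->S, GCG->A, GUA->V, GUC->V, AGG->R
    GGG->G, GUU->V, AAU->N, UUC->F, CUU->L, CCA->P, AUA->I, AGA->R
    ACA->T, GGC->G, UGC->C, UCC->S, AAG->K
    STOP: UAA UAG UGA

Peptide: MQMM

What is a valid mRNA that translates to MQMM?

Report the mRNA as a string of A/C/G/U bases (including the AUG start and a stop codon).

Answer: mRNA: AUGCAGAUGAUGUGA

Derivation:
residue 1: M -> AUG (start codon)
residue 2: Q codons sorted = CAA,CAG -> pick last = CAG
residue 3: M -> AUG (only codon)
residue 4: M -> AUG (only codon)
terminator: stop codons sorted = UAA,UAG,UGA -> pick last = UGA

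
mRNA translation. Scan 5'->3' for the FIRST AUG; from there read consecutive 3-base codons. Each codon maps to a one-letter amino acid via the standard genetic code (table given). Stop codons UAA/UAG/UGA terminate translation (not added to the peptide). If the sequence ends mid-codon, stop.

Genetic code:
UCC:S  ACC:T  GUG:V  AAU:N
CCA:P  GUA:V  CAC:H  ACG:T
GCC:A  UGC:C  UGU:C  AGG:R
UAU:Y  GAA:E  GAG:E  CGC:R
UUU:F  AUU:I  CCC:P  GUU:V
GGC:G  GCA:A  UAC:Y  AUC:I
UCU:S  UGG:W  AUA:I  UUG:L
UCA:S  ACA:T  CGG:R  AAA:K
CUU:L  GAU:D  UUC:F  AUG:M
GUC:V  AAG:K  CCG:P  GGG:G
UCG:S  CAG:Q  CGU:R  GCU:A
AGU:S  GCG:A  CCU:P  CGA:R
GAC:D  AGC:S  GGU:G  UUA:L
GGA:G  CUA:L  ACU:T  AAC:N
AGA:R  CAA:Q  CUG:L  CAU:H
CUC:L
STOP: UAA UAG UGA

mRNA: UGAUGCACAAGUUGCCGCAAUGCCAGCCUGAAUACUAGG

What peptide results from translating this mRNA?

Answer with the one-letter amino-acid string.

start AUG at pos 2
pos 2: AUG -> M; peptide=M
pos 5: CAC -> H; peptide=MH
pos 8: AAG -> K; peptide=MHK
pos 11: UUG -> L; peptide=MHKL
pos 14: CCG -> P; peptide=MHKLP
pos 17: CAA -> Q; peptide=MHKLPQ
pos 20: UGC -> C; peptide=MHKLPQC
pos 23: CAG -> Q; peptide=MHKLPQCQ
pos 26: CCU -> P; peptide=MHKLPQCQP
pos 29: GAA -> E; peptide=MHKLPQCQPE
pos 32: UAC -> Y; peptide=MHKLPQCQPEY
pos 35: UAG -> STOP

Answer: MHKLPQCQPEY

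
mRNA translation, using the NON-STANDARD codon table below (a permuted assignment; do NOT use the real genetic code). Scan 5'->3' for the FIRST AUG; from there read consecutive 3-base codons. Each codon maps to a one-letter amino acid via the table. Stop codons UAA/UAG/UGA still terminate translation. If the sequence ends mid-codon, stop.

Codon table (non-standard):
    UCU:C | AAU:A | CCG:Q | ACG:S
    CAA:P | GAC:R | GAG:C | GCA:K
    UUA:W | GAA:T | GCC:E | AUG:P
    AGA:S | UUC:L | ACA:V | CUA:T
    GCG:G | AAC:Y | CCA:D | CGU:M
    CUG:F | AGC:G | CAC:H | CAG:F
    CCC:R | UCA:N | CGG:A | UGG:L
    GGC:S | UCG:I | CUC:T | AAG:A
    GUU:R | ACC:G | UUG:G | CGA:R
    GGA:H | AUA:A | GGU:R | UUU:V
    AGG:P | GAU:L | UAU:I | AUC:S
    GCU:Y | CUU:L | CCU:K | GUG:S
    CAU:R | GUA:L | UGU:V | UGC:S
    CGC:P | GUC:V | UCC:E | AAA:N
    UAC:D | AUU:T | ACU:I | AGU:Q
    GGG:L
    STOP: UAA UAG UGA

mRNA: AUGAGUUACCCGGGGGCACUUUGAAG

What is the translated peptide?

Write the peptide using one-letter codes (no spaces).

start AUG at pos 0
pos 0: AUG -> P; peptide=P
pos 3: AGU -> Q; peptide=PQ
pos 6: UAC -> D; peptide=PQD
pos 9: CCG -> Q; peptide=PQDQ
pos 12: GGG -> L; peptide=PQDQL
pos 15: GCA -> K; peptide=PQDQLK
pos 18: CUU -> L; peptide=PQDQLKL
pos 21: UGA -> STOP

Answer: PQDQLKL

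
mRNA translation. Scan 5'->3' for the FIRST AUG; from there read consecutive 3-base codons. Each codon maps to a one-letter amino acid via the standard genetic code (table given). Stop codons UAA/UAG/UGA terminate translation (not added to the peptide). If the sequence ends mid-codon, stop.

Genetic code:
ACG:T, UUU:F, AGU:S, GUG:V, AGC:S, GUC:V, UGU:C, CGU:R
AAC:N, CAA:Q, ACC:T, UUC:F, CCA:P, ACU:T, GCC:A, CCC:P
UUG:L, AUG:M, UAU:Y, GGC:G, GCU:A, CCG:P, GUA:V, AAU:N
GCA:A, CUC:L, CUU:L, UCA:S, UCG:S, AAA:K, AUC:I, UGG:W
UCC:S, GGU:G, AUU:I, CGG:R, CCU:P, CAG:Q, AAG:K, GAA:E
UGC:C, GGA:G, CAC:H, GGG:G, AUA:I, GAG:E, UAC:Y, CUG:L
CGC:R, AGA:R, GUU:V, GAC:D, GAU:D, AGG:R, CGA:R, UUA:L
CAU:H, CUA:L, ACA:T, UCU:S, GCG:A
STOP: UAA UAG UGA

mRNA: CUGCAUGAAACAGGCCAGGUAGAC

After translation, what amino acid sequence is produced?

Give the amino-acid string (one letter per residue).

Answer: MKQAR

Derivation:
start AUG at pos 4
pos 4: AUG -> M; peptide=M
pos 7: AAA -> K; peptide=MK
pos 10: CAG -> Q; peptide=MKQ
pos 13: GCC -> A; peptide=MKQA
pos 16: AGG -> R; peptide=MKQAR
pos 19: UAG -> STOP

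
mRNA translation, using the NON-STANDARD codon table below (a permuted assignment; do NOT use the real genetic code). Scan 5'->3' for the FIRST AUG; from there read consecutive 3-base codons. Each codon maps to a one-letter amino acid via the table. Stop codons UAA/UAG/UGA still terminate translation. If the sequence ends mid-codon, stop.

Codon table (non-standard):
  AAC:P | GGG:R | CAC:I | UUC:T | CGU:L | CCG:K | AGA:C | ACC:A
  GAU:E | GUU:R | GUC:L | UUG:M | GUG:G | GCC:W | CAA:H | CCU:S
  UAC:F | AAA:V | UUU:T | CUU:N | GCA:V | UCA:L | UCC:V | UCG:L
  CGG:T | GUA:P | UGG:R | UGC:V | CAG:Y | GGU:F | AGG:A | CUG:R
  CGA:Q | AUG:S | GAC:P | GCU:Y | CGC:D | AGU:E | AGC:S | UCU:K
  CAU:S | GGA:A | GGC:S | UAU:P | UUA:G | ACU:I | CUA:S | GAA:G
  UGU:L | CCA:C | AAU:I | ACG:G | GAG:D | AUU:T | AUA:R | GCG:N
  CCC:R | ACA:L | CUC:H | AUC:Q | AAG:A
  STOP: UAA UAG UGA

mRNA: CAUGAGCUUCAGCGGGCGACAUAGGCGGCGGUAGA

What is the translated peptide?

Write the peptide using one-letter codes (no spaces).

start AUG at pos 1
pos 1: AUG -> S; peptide=S
pos 4: AGC -> S; peptide=SS
pos 7: UUC -> T; peptide=SST
pos 10: AGC -> S; peptide=SSTS
pos 13: GGG -> R; peptide=SSTSR
pos 16: CGA -> Q; peptide=SSTSRQ
pos 19: CAU -> S; peptide=SSTSRQS
pos 22: AGG -> A; peptide=SSTSRQSA
pos 25: CGG -> T; peptide=SSTSRQSAT
pos 28: CGG -> T; peptide=SSTSRQSATT
pos 31: UAG -> STOP

Answer: SSTSRQSATT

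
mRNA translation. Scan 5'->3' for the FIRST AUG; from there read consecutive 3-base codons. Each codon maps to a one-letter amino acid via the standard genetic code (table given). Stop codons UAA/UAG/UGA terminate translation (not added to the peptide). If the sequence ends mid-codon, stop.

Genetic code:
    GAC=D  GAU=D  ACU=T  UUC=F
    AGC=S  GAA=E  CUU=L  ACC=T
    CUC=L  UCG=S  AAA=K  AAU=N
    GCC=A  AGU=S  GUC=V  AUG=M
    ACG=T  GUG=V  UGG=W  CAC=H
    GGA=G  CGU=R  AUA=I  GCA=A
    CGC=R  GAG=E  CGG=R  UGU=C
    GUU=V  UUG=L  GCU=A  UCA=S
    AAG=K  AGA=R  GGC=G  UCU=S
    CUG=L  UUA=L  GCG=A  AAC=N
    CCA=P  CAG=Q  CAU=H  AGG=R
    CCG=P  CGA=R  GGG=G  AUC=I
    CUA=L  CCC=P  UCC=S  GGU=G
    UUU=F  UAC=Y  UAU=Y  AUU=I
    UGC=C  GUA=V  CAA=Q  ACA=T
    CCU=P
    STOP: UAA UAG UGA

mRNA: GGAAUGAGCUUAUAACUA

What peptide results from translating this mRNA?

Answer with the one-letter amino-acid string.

Answer: MSL

Derivation:
start AUG at pos 3
pos 3: AUG -> M; peptide=M
pos 6: AGC -> S; peptide=MS
pos 9: UUA -> L; peptide=MSL
pos 12: UAA -> STOP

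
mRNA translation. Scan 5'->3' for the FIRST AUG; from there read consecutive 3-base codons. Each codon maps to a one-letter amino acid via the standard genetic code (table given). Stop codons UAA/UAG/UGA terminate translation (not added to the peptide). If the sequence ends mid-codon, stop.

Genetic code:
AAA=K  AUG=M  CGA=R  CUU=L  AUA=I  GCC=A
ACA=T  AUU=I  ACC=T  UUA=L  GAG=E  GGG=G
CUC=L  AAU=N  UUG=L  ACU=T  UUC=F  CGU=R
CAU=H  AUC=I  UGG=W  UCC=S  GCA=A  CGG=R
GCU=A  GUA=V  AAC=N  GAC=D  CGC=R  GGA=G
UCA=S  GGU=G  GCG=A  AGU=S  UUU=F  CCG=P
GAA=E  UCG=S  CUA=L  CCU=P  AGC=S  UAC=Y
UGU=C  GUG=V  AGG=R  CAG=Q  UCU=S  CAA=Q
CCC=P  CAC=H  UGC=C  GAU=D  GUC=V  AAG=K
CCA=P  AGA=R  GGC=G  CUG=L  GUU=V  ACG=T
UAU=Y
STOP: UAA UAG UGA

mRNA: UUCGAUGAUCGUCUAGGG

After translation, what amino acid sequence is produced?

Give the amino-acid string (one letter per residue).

Answer: MIV

Derivation:
start AUG at pos 4
pos 4: AUG -> M; peptide=M
pos 7: AUC -> I; peptide=MI
pos 10: GUC -> V; peptide=MIV
pos 13: UAG -> STOP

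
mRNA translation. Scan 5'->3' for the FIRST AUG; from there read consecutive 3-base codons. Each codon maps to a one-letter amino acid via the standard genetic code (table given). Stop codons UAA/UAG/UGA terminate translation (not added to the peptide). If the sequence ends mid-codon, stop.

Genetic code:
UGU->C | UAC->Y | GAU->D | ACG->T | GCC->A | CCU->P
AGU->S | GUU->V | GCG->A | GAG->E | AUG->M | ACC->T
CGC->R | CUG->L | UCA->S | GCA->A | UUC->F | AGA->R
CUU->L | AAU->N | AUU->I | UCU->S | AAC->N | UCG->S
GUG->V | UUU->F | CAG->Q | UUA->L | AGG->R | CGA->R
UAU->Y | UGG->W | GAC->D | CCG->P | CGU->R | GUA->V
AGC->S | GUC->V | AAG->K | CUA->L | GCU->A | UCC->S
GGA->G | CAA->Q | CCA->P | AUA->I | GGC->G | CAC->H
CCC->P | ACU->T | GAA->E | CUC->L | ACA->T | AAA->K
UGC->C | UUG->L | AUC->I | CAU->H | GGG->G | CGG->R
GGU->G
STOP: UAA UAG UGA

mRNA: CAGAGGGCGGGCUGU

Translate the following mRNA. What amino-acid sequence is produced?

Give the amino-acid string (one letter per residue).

no AUG start codon found

Answer: (empty: no AUG start codon)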